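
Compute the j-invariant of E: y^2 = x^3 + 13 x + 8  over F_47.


Delta = -16(4 a^3 + 27 b^2) mod 47 = 4
-1728 * (4 a)^3 = -1728 * (4*13)^3 mod 47 = 12
j = 12 * 4^(-1) mod 47 = 3

j = 3 (mod 47)


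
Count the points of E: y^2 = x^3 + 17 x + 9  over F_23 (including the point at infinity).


For each x in F_23, count y with y^2 = x^3 + 17 x + 9 mod 23:
  x = 0: RHS = 9, y in [3, 20]  -> 2 point(s)
  x = 1: RHS = 4, y in [2, 21]  -> 2 point(s)
  x = 3: RHS = 18, y in [8, 15]  -> 2 point(s)
  x = 4: RHS = 3, y in [7, 16]  -> 2 point(s)
  x = 5: RHS = 12, y in [9, 14]  -> 2 point(s)
  x = 8: RHS = 13, y in [6, 17]  -> 2 point(s)
  x = 10: RHS = 6, y in [11, 12]  -> 2 point(s)
  x = 11: RHS = 9, y in [3, 20]  -> 2 point(s)
  x = 12: RHS = 9, y in [3, 20]  -> 2 point(s)
  x = 13: RHS = 12, y in [9, 14]  -> 2 point(s)
  x = 14: RHS = 1, y in [1, 22]  -> 2 point(s)
  x = 17: RHS = 13, y in [6, 17]  -> 2 point(s)
  x = 18: RHS = 6, y in [11, 12]  -> 2 point(s)
  x = 20: RHS = 0, y in [0]  -> 1 point(s)
  x = 21: RHS = 13, y in [6, 17]  -> 2 point(s)
Affine points: 29. Add the point at infinity: total = 30.

#E(F_23) = 30


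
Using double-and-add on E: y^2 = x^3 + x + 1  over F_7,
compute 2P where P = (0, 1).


k = 2 = 10_2 (binary, LSB first: 01)
Double-and-add from P = (0, 1):
  bit 0 = 0: acc unchanged = O
  bit 1 = 1: acc = O + (2, 5) = (2, 5)

2P = (2, 5)


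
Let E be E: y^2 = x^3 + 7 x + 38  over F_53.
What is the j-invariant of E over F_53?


Delta = -16(4 a^3 + 27 b^2) mod 53 = 45
-1728 * (4 a)^3 = -1728 * (4*7)^3 mod 53 = 51
j = 51 * 45^(-1) mod 53 = 40

j = 40 (mod 53)


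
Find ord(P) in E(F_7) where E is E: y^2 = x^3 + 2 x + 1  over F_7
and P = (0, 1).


Compute successive multiples of P until we hit O:
  1P = (0, 1)
  2P = (1, 5)
  3P = (1, 2)
  4P = (0, 6)
  5P = O

ord(P) = 5


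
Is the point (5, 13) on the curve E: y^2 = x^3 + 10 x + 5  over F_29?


Check whether y^2 = x^3 + 10 x + 5 (mod 29) for (x, y) = (5, 13).
LHS: y^2 = 13^2 mod 29 = 24
RHS: x^3 + 10 x + 5 = 5^3 + 10*5 + 5 mod 29 = 6
LHS != RHS

No, not on the curve


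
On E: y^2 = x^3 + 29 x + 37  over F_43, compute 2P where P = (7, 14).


Doubling: s = (3 x1^2 + a) / (2 y1)
s = (3*7^2 + 29) / (2*14) mod 43 = 37
x3 = s^2 - 2 x1 mod 43 = 37^2 - 2*7 = 22
y3 = s (x1 - x3) - y1 mod 43 = 37 * (7 - 22) - 14 = 33

2P = (22, 33)


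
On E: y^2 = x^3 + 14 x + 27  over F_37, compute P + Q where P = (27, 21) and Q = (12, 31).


P != Q, so use the chord formula.
s = (y2 - y1) / (x2 - x1) = (10) / (22) mod 37 = 24
x3 = s^2 - x1 - x2 mod 37 = 24^2 - 27 - 12 = 19
y3 = s (x1 - x3) - y1 mod 37 = 24 * (27 - 19) - 21 = 23

P + Q = (19, 23)


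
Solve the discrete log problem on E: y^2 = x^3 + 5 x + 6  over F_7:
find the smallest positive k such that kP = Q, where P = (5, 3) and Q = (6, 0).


Enumerate multiples of P until we hit Q = (6, 0):
  1P = (5, 3)
  2P = (6, 0)
Match found at i = 2.

k = 2


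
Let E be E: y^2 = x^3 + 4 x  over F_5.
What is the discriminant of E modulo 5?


4 a^3 + 27 b^2 = 4*4^3 + 27*0^2 = 256 + 0 = 256
Delta = -16 * (256) = -4096
Delta mod 5 = 4

Delta = 4 (mod 5)


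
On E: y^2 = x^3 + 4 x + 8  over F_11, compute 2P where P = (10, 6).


Doubling: s = (3 x1^2 + a) / (2 y1)
s = (3*10^2 + 4) / (2*6) mod 11 = 7
x3 = s^2 - 2 x1 mod 11 = 7^2 - 2*10 = 7
y3 = s (x1 - x3) - y1 mod 11 = 7 * (10 - 7) - 6 = 4

2P = (7, 4)


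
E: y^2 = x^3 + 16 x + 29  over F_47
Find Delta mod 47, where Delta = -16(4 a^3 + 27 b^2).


4 a^3 + 27 b^2 = 4*16^3 + 27*29^2 = 16384 + 22707 = 39091
Delta = -16 * (39091) = -625456
Delta mod 47 = 20

Delta = 20 (mod 47)


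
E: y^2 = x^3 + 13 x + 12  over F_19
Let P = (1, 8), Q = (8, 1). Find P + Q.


P != Q, so use the chord formula.
s = (y2 - y1) / (x2 - x1) = (12) / (7) mod 19 = 18
x3 = s^2 - x1 - x2 mod 19 = 18^2 - 1 - 8 = 11
y3 = s (x1 - x3) - y1 mod 19 = 18 * (1 - 11) - 8 = 2

P + Q = (11, 2)


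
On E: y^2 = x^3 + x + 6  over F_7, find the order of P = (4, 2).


Compute successive multiples of P until we hit O:
  1P = (4, 2)
  2P = (6, 5)
  3P = (1, 6)
  4P = (3, 6)
  5P = (2, 4)
  6P = (2, 3)
  7P = (3, 1)
  8P = (1, 1)
  ... (continuing to 11P)
  11P = O

ord(P) = 11


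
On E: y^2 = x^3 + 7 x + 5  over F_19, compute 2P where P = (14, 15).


k = 2 = 10_2 (binary, LSB first: 01)
Double-and-add from P = (14, 15):
  bit 0 = 0: acc unchanged = O
  bit 1 = 1: acc = O + (7, 13) = (7, 13)

2P = (7, 13)


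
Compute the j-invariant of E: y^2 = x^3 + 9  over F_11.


Delta = -16(4 a^3 + 27 b^2) mod 11 = 10
-1728 * (4 a)^3 = -1728 * (4*0)^3 mod 11 = 0
j = 0 * 10^(-1) mod 11 = 0

j = 0 (mod 11)


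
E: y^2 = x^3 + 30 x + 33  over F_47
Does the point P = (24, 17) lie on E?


Check whether y^2 = x^3 + 30 x + 33 (mod 47) for (x, y) = (24, 17).
LHS: y^2 = 17^2 mod 47 = 7
RHS: x^3 + 30 x + 33 = 24^3 + 30*24 + 33 mod 47 = 7
LHS = RHS

Yes, on the curve


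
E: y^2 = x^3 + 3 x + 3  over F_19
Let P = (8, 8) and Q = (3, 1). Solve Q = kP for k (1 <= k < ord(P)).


Enumerate multiples of P until we hit Q = (3, 1):
  1P = (8, 8)
  2P = (10, 8)
  3P = (1, 11)
  4P = (16, 9)
  5P = (6, 16)
  6P = (2, 6)
  7P = (7, 5)
  8P = (13, 15)
  9P = (3, 18)
  10P = (12, 0)
  11P = (3, 1)
Match found at i = 11.

k = 11


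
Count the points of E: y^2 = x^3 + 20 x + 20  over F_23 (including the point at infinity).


For each x in F_23, count y with y^2 = x^3 + 20 x + 20 mod 23:
  x = 1: RHS = 18, y in [8, 15]  -> 2 point(s)
  x = 4: RHS = 3, y in [7, 16]  -> 2 point(s)
  x = 8: RHS = 2, y in [5, 18]  -> 2 point(s)
  x = 9: RHS = 9, y in [3, 20]  -> 2 point(s)
  x = 10: RHS = 1, y in [1, 22]  -> 2 point(s)
  x = 13: RHS = 16, y in [4, 19]  -> 2 point(s)
  x = 14: RHS = 8, y in [10, 13]  -> 2 point(s)
  x = 17: RHS = 6, y in [11, 12]  -> 2 point(s)
  x = 18: RHS = 2, y in [5, 18]  -> 2 point(s)
  x = 20: RHS = 2, y in [5, 18]  -> 2 point(s)
  x = 21: RHS = 18, y in [8, 15]  -> 2 point(s)
Affine points: 22. Add the point at infinity: total = 23.

#E(F_23) = 23


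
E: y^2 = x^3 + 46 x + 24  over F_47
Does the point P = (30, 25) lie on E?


Check whether y^2 = x^3 + 46 x + 24 (mod 47) for (x, y) = (30, 25).
LHS: y^2 = 25^2 mod 47 = 14
RHS: x^3 + 46 x + 24 = 30^3 + 46*30 + 24 mod 47 = 16
LHS != RHS

No, not on the curve


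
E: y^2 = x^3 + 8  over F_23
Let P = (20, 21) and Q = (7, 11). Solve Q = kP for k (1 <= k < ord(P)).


Enumerate multiples of P until we hit Q = (7, 11):
  1P = (20, 21)
  2P = (7, 12)
  3P = (9, 22)
  4P = (21, 0)
  5P = (9, 1)
  6P = (7, 11)
Match found at i = 6.

k = 6


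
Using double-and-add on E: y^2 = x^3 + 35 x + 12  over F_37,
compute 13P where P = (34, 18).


k = 13 = 1101_2 (binary, LSB first: 1011)
Double-and-add from P = (34, 18):
  bit 0 = 1: acc = O + (34, 18) = (34, 18)
  bit 1 = 0: acc unchanged = (34, 18)
  bit 2 = 1: acc = (34, 18) + (23, 21) = (29, 21)
  bit 3 = 1: acc = (29, 21) + (25, 11) = (17, 9)

13P = (17, 9)


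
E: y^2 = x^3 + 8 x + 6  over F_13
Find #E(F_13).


For each x in F_13, count y with y^2 = x^3 + 8 x + 6 mod 13:
  x = 2: RHS = 4, y in [2, 11]  -> 2 point(s)
  x = 6: RHS = 10, y in [6, 7]  -> 2 point(s)
  x = 8: RHS = 10, y in [6, 7]  -> 2 point(s)
  x = 9: RHS = 1, y in [1, 12]  -> 2 point(s)
  x = 12: RHS = 10, y in [6, 7]  -> 2 point(s)
Affine points: 10. Add the point at infinity: total = 11.

#E(F_13) = 11


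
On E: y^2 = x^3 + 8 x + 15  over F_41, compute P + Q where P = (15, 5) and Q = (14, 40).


P != Q, so use the chord formula.
s = (y2 - y1) / (x2 - x1) = (35) / (40) mod 41 = 6
x3 = s^2 - x1 - x2 mod 41 = 6^2 - 15 - 14 = 7
y3 = s (x1 - x3) - y1 mod 41 = 6 * (15 - 7) - 5 = 2

P + Q = (7, 2)


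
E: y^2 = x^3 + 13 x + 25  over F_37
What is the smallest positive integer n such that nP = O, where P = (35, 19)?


Compute successive multiples of P until we hit O:
  1P = (35, 19)
  2P = (0, 5)
  3P = (14, 19)
  4P = (25, 18)
  5P = (24, 8)
  6P = (16, 0)
  7P = (24, 29)
  8P = (25, 19)
  ... (continuing to 12P)
  12P = O

ord(P) = 12


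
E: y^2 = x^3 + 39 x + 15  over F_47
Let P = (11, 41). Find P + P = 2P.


Doubling: s = (3 x1^2 + a) / (2 y1)
s = (3*11^2 + 39) / (2*41) mod 47 = 37
x3 = s^2 - 2 x1 mod 47 = 37^2 - 2*11 = 31
y3 = s (x1 - x3) - y1 mod 47 = 37 * (11 - 31) - 41 = 18

2P = (31, 18)


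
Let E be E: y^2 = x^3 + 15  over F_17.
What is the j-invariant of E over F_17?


Delta = -16(4 a^3 + 27 b^2) mod 17 = 6
-1728 * (4 a)^3 = -1728 * (4*0)^3 mod 17 = 0
j = 0 * 6^(-1) mod 17 = 0

j = 0 (mod 17)


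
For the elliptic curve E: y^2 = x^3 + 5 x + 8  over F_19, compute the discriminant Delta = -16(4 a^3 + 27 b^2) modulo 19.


4 a^3 + 27 b^2 = 4*5^3 + 27*8^2 = 500 + 1728 = 2228
Delta = -16 * (2228) = -35648
Delta mod 19 = 15

Delta = 15 (mod 19)


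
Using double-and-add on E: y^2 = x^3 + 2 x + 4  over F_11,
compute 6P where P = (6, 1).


k = 6 = 110_2 (binary, LSB first: 011)
Double-and-add from P = (6, 1):
  bit 0 = 0: acc unchanged = O
  bit 1 = 1: acc = O + (10, 10) = (10, 10)
  bit 2 = 1: acc = (10, 10) + (0, 9) = (2, 4)

6P = (2, 4)


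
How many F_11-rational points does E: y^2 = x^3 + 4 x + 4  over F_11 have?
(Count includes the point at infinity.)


For each x in F_11, count y with y^2 = x^3 + 4 x + 4 mod 11:
  x = 0: RHS = 4, y in [2, 9]  -> 2 point(s)
  x = 1: RHS = 9, y in [3, 8]  -> 2 point(s)
  x = 2: RHS = 9, y in [3, 8]  -> 2 point(s)
  x = 7: RHS = 1, y in [1, 10]  -> 2 point(s)
  x = 8: RHS = 9, y in [3, 8]  -> 2 point(s)
Affine points: 10. Add the point at infinity: total = 11.

#E(F_11) = 11


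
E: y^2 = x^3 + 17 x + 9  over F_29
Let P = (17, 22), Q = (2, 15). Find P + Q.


P != Q, so use the chord formula.
s = (y2 - y1) / (x2 - x1) = (22) / (14) mod 29 = 14
x3 = s^2 - x1 - x2 mod 29 = 14^2 - 17 - 2 = 3
y3 = s (x1 - x3) - y1 mod 29 = 14 * (17 - 3) - 22 = 0

P + Q = (3, 0)


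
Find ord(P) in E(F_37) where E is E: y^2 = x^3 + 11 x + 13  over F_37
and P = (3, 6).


Compute successive multiples of P until we hit O:
  1P = (3, 6)
  2P = (3, 31)
  3P = O

ord(P) = 3


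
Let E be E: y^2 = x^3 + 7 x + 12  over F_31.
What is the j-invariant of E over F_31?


Delta = -16(4 a^3 + 27 b^2) mod 31 = 5
-1728 * (4 a)^3 = -1728 * (4*7)^3 mod 31 = 1
j = 1 * 5^(-1) mod 31 = 25

j = 25 (mod 31)


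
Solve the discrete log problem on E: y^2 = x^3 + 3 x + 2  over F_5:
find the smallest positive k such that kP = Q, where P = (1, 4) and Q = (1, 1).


Enumerate multiples of P until we hit Q = (1, 1):
  1P = (1, 4)
  2P = (2, 4)
  3P = (2, 1)
  4P = (1, 1)
Match found at i = 4.

k = 4


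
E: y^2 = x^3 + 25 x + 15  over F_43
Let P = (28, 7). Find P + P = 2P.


Doubling: s = (3 x1^2 + a) / (2 y1)
s = (3*28^2 + 25) / (2*7) mod 43 = 7
x3 = s^2 - 2 x1 mod 43 = 7^2 - 2*28 = 36
y3 = s (x1 - x3) - y1 mod 43 = 7 * (28 - 36) - 7 = 23

2P = (36, 23)


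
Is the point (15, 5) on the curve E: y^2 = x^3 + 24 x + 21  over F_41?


Check whether y^2 = x^3 + 24 x + 21 (mod 41) for (x, y) = (15, 5).
LHS: y^2 = 5^2 mod 41 = 25
RHS: x^3 + 24 x + 21 = 15^3 + 24*15 + 21 mod 41 = 25
LHS = RHS

Yes, on the curve


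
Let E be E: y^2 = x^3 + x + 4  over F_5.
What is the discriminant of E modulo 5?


4 a^3 + 27 b^2 = 4*1^3 + 27*4^2 = 4 + 432 = 436
Delta = -16 * (436) = -6976
Delta mod 5 = 4

Delta = 4 (mod 5)


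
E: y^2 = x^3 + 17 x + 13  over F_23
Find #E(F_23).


For each x in F_23, count y with y^2 = x^3 + 17 x + 13 mod 23:
  x = 0: RHS = 13, y in [6, 17]  -> 2 point(s)
  x = 1: RHS = 8, y in [10, 13]  -> 2 point(s)
  x = 2: RHS = 9, y in [3, 20]  -> 2 point(s)
  x = 5: RHS = 16, y in [4, 19]  -> 2 point(s)
  x = 6: RHS = 9, y in [3, 20]  -> 2 point(s)
  x = 11: RHS = 13, y in [6, 17]  -> 2 point(s)
  x = 12: RHS = 13, y in [6, 17]  -> 2 point(s)
  x = 13: RHS = 16, y in [4, 19]  -> 2 point(s)
  x = 15: RHS = 9, y in [3, 20]  -> 2 point(s)
  x = 20: RHS = 4, y in [2, 21]  -> 2 point(s)
  x = 22: RHS = 18, y in [8, 15]  -> 2 point(s)
Affine points: 22. Add the point at infinity: total = 23.

#E(F_23) = 23


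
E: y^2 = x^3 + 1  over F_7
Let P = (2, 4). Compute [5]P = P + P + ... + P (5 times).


k = 5 = 101_2 (binary, LSB first: 101)
Double-and-add from P = (2, 4):
  bit 0 = 1: acc = O + (2, 4) = (2, 4)
  bit 1 = 0: acc unchanged = (2, 4)
  bit 2 = 1: acc = (2, 4) + (0, 1) = (2, 3)

5P = (2, 3)


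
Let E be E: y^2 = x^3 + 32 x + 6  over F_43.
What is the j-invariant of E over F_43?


Delta = -16(4 a^3 + 27 b^2) mod 43 = 15
-1728 * (4 a)^3 = -1728 * (4*32)^3 mod 43 = 8
j = 8 * 15^(-1) mod 43 = 12

j = 12 (mod 43)


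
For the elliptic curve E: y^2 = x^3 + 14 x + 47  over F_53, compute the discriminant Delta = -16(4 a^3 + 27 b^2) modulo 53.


4 a^3 + 27 b^2 = 4*14^3 + 27*47^2 = 10976 + 59643 = 70619
Delta = -16 * (70619) = -1129904
Delta mod 53 = 3

Delta = 3 (mod 53)


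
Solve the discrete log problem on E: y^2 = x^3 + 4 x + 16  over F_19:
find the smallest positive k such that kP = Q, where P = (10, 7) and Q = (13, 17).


Enumerate multiples of P until we hit Q = (13, 17):
  1P = (10, 7)
  2P = (18, 12)
  3P = (0, 4)
  4P = (7, 11)
  5P = (8, 3)
  6P = (5, 3)
  7P = (13, 2)
  8P = (3, 13)
  9P = (11, 2)
  10P = (4, 1)
  11P = (6, 16)
  12P = (14, 2)
  13P = (12, 5)
  14P = (17, 0)
  15P = (12, 14)
  16P = (14, 17)
  17P = (6, 3)
  18P = (4, 18)
  19P = (11, 17)
  20P = (3, 6)
  21P = (13, 17)
Match found at i = 21.

k = 21


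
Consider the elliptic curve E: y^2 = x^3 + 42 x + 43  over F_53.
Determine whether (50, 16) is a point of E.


Check whether y^2 = x^3 + 42 x + 43 (mod 53) for (x, y) = (50, 16).
LHS: y^2 = 16^2 mod 53 = 44
RHS: x^3 + 42 x + 43 = 50^3 + 42*50 + 43 mod 53 = 49
LHS != RHS

No, not on the curve


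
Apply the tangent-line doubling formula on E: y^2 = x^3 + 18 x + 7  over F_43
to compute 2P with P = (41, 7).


Doubling: s = (3 x1^2 + a) / (2 y1)
s = (3*41^2 + 18) / (2*7) mod 43 = 39
x3 = s^2 - 2 x1 mod 43 = 39^2 - 2*41 = 20
y3 = s (x1 - x3) - y1 mod 43 = 39 * (41 - 20) - 7 = 38

2P = (20, 38)


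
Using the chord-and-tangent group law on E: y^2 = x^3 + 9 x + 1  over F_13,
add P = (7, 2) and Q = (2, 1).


P != Q, so use the chord formula.
s = (y2 - y1) / (x2 - x1) = (12) / (8) mod 13 = 8
x3 = s^2 - x1 - x2 mod 13 = 8^2 - 7 - 2 = 3
y3 = s (x1 - x3) - y1 mod 13 = 8 * (7 - 3) - 2 = 4

P + Q = (3, 4)


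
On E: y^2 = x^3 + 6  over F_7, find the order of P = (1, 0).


Compute successive multiples of P until we hit O:
  1P = (1, 0)
  2P = O

ord(P) = 2


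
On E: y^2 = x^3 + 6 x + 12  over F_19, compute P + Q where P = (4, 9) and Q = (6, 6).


P != Q, so use the chord formula.
s = (y2 - y1) / (x2 - x1) = (16) / (2) mod 19 = 8
x3 = s^2 - x1 - x2 mod 19 = 8^2 - 4 - 6 = 16
y3 = s (x1 - x3) - y1 mod 19 = 8 * (4 - 16) - 9 = 9

P + Q = (16, 9)


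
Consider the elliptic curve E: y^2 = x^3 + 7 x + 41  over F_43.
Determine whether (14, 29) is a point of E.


Check whether y^2 = x^3 + 7 x + 41 (mod 43) for (x, y) = (14, 29).
LHS: y^2 = 29^2 mod 43 = 24
RHS: x^3 + 7 x + 41 = 14^3 + 7*14 + 41 mod 43 = 2
LHS != RHS

No, not on the curve


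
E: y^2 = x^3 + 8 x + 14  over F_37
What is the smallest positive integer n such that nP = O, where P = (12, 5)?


Compute successive multiples of P until we hit O:
  1P = (12, 5)
  2P = (25, 15)
  3P = (3, 19)
  4P = (13, 13)
  5P = (2, 1)
  6P = (35, 8)
  7P = (11, 8)
  8P = (23, 28)
  ... (continuing to 46P)
  46P = O

ord(P) = 46


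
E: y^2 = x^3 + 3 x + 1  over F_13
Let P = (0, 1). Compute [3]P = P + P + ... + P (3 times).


k = 3 = 11_2 (binary, LSB first: 11)
Double-and-add from P = (0, 1):
  bit 0 = 1: acc = O + (0, 1) = (0, 1)
  bit 1 = 1: acc = (0, 1) + (12, 7) = (11, 0)

3P = (11, 0)


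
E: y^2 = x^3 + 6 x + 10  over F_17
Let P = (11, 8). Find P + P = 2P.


Doubling: s = (3 x1^2 + a) / (2 y1)
s = (3*11^2 + 6) / (2*8) mod 17 = 5
x3 = s^2 - 2 x1 mod 17 = 5^2 - 2*11 = 3
y3 = s (x1 - x3) - y1 mod 17 = 5 * (11 - 3) - 8 = 15

2P = (3, 15)


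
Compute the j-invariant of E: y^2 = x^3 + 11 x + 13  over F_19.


Delta = -16(4 a^3 + 27 b^2) mod 19 = 2
-1728 * (4 a)^3 = -1728 * (4*11)^3 mod 19 = 7
j = 7 * 2^(-1) mod 19 = 13

j = 13 (mod 19)


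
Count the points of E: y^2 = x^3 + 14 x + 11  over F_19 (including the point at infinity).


For each x in F_19, count y with y^2 = x^3 + 14 x + 11 mod 19:
  x = 0: RHS = 11, y in [7, 12]  -> 2 point(s)
  x = 1: RHS = 7, y in [8, 11]  -> 2 point(s)
  x = 2: RHS = 9, y in [3, 16]  -> 2 point(s)
  x = 3: RHS = 4, y in [2, 17]  -> 2 point(s)
  x = 4: RHS = 17, y in [6, 13]  -> 2 point(s)
  x = 5: RHS = 16, y in [4, 15]  -> 2 point(s)
  x = 6: RHS = 7, y in [8, 11]  -> 2 point(s)
  x = 9: RHS = 11, y in [7, 12]  -> 2 point(s)
  x = 10: RHS = 11, y in [7, 12]  -> 2 point(s)
  x = 12: RHS = 7, y in [8, 11]  -> 2 point(s)
  x = 14: RHS = 6, y in [5, 14]  -> 2 point(s)
  x = 15: RHS = 5, y in [9, 10]  -> 2 point(s)
Affine points: 24. Add the point at infinity: total = 25.

#E(F_19) = 25


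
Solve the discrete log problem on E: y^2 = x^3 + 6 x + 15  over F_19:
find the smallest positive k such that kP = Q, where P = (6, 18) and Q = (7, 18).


Enumerate multiples of P until we hit Q = (7, 18):
  1P = (6, 18)
  2P = (7, 1)
  3P = (10, 12)
  4P = (10, 7)
  5P = (7, 18)
Match found at i = 5.

k = 5


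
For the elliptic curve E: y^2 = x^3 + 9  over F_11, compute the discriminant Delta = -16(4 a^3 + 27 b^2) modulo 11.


4 a^3 + 27 b^2 = 4*0^3 + 27*9^2 = 0 + 2187 = 2187
Delta = -16 * (2187) = -34992
Delta mod 11 = 10

Delta = 10 (mod 11)


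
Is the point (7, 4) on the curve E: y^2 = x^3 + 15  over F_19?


Check whether y^2 = x^3 + 0 x + 15 (mod 19) for (x, y) = (7, 4).
LHS: y^2 = 4^2 mod 19 = 16
RHS: x^3 + 0 x + 15 = 7^3 + 0*7 + 15 mod 19 = 16
LHS = RHS

Yes, on the curve


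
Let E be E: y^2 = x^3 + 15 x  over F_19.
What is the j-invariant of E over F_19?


Delta = -16(4 a^3 + 27 b^2) mod 19 = 11
-1728 * (4 a)^3 = -1728 * (4*15)^3 mod 19 = 8
j = 8 * 11^(-1) mod 19 = 18

j = 18 (mod 19)


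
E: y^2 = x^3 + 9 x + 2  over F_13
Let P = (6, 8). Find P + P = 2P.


Doubling: s = (3 x1^2 + a) / (2 y1)
s = (3*6^2 + 9) / (2*8) mod 13 = 0
x3 = s^2 - 2 x1 mod 13 = 0^2 - 2*6 = 1
y3 = s (x1 - x3) - y1 mod 13 = 0 * (6 - 1) - 8 = 5

2P = (1, 5)


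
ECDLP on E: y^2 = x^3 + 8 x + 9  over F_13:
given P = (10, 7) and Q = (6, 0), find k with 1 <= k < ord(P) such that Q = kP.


Enumerate multiples of P until we hit Q = (6, 0):
  1P = (10, 7)
  2P = (9, 2)
  3P = (6, 0)
Match found at i = 3.

k = 3


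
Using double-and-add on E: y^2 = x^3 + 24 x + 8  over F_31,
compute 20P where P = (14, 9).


k = 20 = 10100_2 (binary, LSB first: 00101)
Double-and-add from P = (14, 9):
  bit 0 = 0: acc unchanged = O
  bit 1 = 0: acc unchanged = O
  bit 2 = 1: acc = O + (17, 11) = (17, 11)
  bit 3 = 0: acc unchanged = (17, 11)
  bit 4 = 1: acc = (17, 11) + (3, 18) = (19, 21)

20P = (19, 21)


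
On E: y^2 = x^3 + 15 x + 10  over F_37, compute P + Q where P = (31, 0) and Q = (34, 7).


P != Q, so use the chord formula.
s = (y2 - y1) / (x2 - x1) = (7) / (3) mod 37 = 27
x3 = s^2 - x1 - x2 mod 37 = 27^2 - 31 - 34 = 35
y3 = s (x1 - x3) - y1 mod 37 = 27 * (31 - 35) - 0 = 3

P + Q = (35, 3)


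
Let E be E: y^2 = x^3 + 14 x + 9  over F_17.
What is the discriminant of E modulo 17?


4 a^3 + 27 b^2 = 4*14^3 + 27*9^2 = 10976 + 2187 = 13163
Delta = -16 * (13163) = -210608
Delta mod 17 = 5

Delta = 5 (mod 17)


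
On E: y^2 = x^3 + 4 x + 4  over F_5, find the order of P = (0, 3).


Compute successive multiples of P until we hit O:
  1P = (0, 3)
  2P = (1, 3)
  3P = (4, 2)
  4P = (2, 0)
  5P = (4, 3)
  6P = (1, 2)
  7P = (0, 2)
  8P = O

ord(P) = 8


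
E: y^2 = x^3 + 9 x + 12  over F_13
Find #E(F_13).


For each x in F_13, count y with y^2 = x^3 + 9 x + 12 mod 13:
  x = 0: RHS = 12, y in [5, 8]  -> 2 point(s)
  x = 1: RHS = 9, y in [3, 10]  -> 2 point(s)
  x = 2: RHS = 12, y in [5, 8]  -> 2 point(s)
  x = 3: RHS = 1, y in [1, 12]  -> 2 point(s)
  x = 5: RHS = 0, y in [0]  -> 1 point(s)
  x = 6: RHS = 9, y in [3, 10]  -> 2 point(s)
  x = 9: RHS = 3, y in [4, 9]  -> 2 point(s)
  x = 10: RHS = 10, y in [6, 7]  -> 2 point(s)
  x = 11: RHS = 12, y in [5, 8]  -> 2 point(s)
Affine points: 17. Add the point at infinity: total = 18.

#E(F_13) = 18


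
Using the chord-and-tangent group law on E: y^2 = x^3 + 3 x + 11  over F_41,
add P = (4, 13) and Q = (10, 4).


P != Q, so use the chord formula.
s = (y2 - y1) / (x2 - x1) = (32) / (6) mod 41 = 19
x3 = s^2 - x1 - x2 mod 41 = 19^2 - 4 - 10 = 19
y3 = s (x1 - x3) - y1 mod 41 = 19 * (4 - 19) - 13 = 30

P + Q = (19, 30)


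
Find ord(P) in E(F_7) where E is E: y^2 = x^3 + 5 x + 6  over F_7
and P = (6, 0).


Compute successive multiples of P until we hit O:
  1P = (6, 0)
  2P = O

ord(P) = 2


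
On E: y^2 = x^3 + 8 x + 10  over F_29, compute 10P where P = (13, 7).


k = 10 = 1010_2 (binary, LSB first: 0101)
Double-and-add from P = (13, 7):
  bit 0 = 0: acc unchanged = O
  bit 1 = 1: acc = O + (25, 28) = (25, 28)
  bit 2 = 0: acc unchanged = (25, 28)
  bit 3 = 1: acc = (25, 28) + (15, 24) = (17, 10)

10P = (17, 10)


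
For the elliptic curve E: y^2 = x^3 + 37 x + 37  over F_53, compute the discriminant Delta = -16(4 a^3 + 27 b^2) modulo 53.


4 a^3 + 27 b^2 = 4*37^3 + 27*37^2 = 202612 + 36963 = 239575
Delta = -16 * (239575) = -3833200
Delta mod 53 = 25

Delta = 25 (mod 53)


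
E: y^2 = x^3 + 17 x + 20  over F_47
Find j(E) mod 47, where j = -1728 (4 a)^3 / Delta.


Delta = -16(4 a^3 + 27 b^2) mod 47 = 17
-1728 * (4 a)^3 = -1728 * (4*17)^3 mod 47 = 22
j = 22 * 17^(-1) mod 47 = 40

j = 40 (mod 47)


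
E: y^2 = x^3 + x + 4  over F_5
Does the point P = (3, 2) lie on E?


Check whether y^2 = x^3 + 1 x + 4 (mod 5) for (x, y) = (3, 2).
LHS: y^2 = 2^2 mod 5 = 4
RHS: x^3 + 1 x + 4 = 3^3 + 1*3 + 4 mod 5 = 4
LHS = RHS

Yes, on the curve


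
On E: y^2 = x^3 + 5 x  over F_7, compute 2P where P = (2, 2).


Doubling: s = (3 x1^2 + a) / (2 y1)
s = (3*2^2 + 5) / (2*2) mod 7 = 6
x3 = s^2 - 2 x1 mod 7 = 6^2 - 2*2 = 4
y3 = s (x1 - x3) - y1 mod 7 = 6 * (2 - 4) - 2 = 0

2P = (4, 0)


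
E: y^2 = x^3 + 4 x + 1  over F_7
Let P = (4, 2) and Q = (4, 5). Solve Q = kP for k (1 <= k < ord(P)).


Enumerate multiples of P until we hit Q = (4, 5):
  1P = (4, 2)
  2P = (0, 1)
  3P = (0, 6)
  4P = (4, 5)
Match found at i = 4.

k = 4


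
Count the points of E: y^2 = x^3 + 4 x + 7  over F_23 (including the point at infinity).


For each x in F_23, count y with y^2 = x^3 + 4 x + 7 mod 23:
  x = 1: RHS = 12, y in [9, 14]  -> 2 point(s)
  x = 2: RHS = 0, y in [0]  -> 1 point(s)
  x = 3: RHS = 0, y in [0]  -> 1 point(s)
  x = 4: RHS = 18, y in [8, 15]  -> 2 point(s)
  x = 9: RHS = 13, y in [6, 17]  -> 2 point(s)
  x = 10: RHS = 12, y in [9, 14]  -> 2 point(s)
  x = 11: RHS = 2, y in [5, 18]  -> 2 point(s)
  x = 12: RHS = 12, y in [9, 14]  -> 2 point(s)
  x = 13: RHS = 2, y in [5, 18]  -> 2 point(s)
  x = 14: RHS = 1, y in [1, 22]  -> 2 point(s)
  x = 16: RHS = 4, y in [2, 21]  -> 2 point(s)
  x = 18: RHS = 0, y in [0]  -> 1 point(s)
  x = 22: RHS = 2, y in [5, 18]  -> 2 point(s)
Affine points: 23. Add the point at infinity: total = 24.

#E(F_23) = 24


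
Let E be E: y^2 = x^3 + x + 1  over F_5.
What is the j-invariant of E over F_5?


Delta = -16(4 a^3 + 27 b^2) mod 5 = 4
-1728 * (4 a)^3 = -1728 * (4*1)^3 mod 5 = 3
j = 3 * 4^(-1) mod 5 = 2

j = 2 (mod 5)


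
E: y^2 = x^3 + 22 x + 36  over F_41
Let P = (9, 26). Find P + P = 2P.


Doubling: s = (3 x1^2 + a) / (2 y1)
s = (3*9^2 + 22) / (2*26) mod 41 = 39
x3 = s^2 - 2 x1 mod 41 = 39^2 - 2*9 = 27
y3 = s (x1 - x3) - y1 mod 41 = 39 * (9 - 27) - 26 = 10

2P = (27, 10)


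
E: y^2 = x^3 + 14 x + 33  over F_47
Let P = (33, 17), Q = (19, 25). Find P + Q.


P != Q, so use the chord formula.
s = (y2 - y1) / (x2 - x1) = (8) / (33) mod 47 = 33
x3 = s^2 - x1 - x2 mod 47 = 33^2 - 33 - 19 = 3
y3 = s (x1 - x3) - y1 mod 47 = 33 * (33 - 3) - 17 = 33

P + Q = (3, 33)


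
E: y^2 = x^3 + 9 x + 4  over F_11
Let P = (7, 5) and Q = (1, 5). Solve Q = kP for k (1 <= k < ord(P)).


Enumerate multiples of P until we hit Q = (1, 5):
  1P = (7, 5)
  2P = (1, 5)
Match found at i = 2.

k = 2


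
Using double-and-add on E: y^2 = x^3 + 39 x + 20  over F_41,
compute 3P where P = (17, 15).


k = 3 = 11_2 (binary, LSB first: 11)
Double-and-add from P = (17, 15):
  bit 0 = 1: acc = O + (17, 15) = (17, 15)
  bit 1 = 1: acc = (17, 15) + (40, 12) = (33, 37)

3P = (33, 37)


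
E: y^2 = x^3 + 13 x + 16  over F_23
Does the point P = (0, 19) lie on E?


Check whether y^2 = x^3 + 13 x + 16 (mod 23) for (x, y) = (0, 19).
LHS: y^2 = 19^2 mod 23 = 16
RHS: x^3 + 13 x + 16 = 0^3 + 13*0 + 16 mod 23 = 16
LHS = RHS

Yes, on the curve


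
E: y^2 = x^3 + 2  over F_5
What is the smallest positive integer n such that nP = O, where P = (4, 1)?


Compute successive multiples of P until we hit O:
  1P = (4, 1)
  2P = (3, 3)
  3P = (2, 0)
  4P = (3, 2)
  5P = (4, 4)
  6P = O

ord(P) = 6


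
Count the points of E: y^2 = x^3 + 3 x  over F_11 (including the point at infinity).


For each x in F_11, count y with y^2 = x^3 + 3 x + 0 mod 11:
  x = 0: RHS = 0, y in [0]  -> 1 point(s)
  x = 1: RHS = 4, y in [2, 9]  -> 2 point(s)
  x = 2: RHS = 3, y in [5, 6]  -> 2 point(s)
  x = 3: RHS = 3, y in [5, 6]  -> 2 point(s)
  x = 6: RHS = 3, y in [5, 6]  -> 2 point(s)
  x = 7: RHS = 1, y in [1, 10]  -> 2 point(s)
Affine points: 11. Add the point at infinity: total = 12.

#E(F_11) = 12


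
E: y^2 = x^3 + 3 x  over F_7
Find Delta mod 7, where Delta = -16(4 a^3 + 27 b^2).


4 a^3 + 27 b^2 = 4*3^3 + 27*0^2 = 108 + 0 = 108
Delta = -16 * (108) = -1728
Delta mod 7 = 1

Delta = 1 (mod 7)


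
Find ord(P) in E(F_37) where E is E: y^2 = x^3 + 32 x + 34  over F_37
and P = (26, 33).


Compute successive multiples of P until we hit O:
  1P = (26, 33)
  2P = (15, 2)
  3P = (7, 34)
  4P = (8, 5)
  5P = (31, 25)
  6P = (24, 23)
  7P = (12, 0)
  8P = (24, 14)
  ... (continuing to 14P)
  14P = O

ord(P) = 14


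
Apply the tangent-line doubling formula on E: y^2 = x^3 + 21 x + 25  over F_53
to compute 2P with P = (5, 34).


Doubling: s = (3 x1^2 + a) / (2 y1)
s = (3*5^2 + 21) / (2*34) mod 53 = 17
x3 = s^2 - 2 x1 mod 53 = 17^2 - 2*5 = 14
y3 = s (x1 - x3) - y1 mod 53 = 17 * (5 - 14) - 34 = 25

2P = (14, 25)


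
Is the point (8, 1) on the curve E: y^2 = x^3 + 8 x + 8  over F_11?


Check whether y^2 = x^3 + 8 x + 8 (mod 11) for (x, y) = (8, 1).
LHS: y^2 = 1^2 mod 11 = 1
RHS: x^3 + 8 x + 8 = 8^3 + 8*8 + 8 mod 11 = 1
LHS = RHS

Yes, on the curve


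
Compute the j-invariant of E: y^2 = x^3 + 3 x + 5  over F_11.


Delta = -16(4 a^3 + 27 b^2) mod 11 = 1
-1728 * (4 a)^3 = -1728 * (4*3)^3 mod 11 = 10
j = 10 * 1^(-1) mod 11 = 10

j = 10 (mod 11)


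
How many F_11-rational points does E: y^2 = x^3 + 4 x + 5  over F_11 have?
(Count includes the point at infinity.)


For each x in F_11, count y with y^2 = x^3 + 4 x + 5 mod 11:
  x = 0: RHS = 5, y in [4, 7]  -> 2 point(s)
  x = 3: RHS = 0, y in [0]  -> 1 point(s)
  x = 6: RHS = 3, y in [5, 6]  -> 2 point(s)
  x = 9: RHS = 0, y in [0]  -> 1 point(s)
  x = 10: RHS = 0, y in [0]  -> 1 point(s)
Affine points: 7. Add the point at infinity: total = 8.

#E(F_11) = 8


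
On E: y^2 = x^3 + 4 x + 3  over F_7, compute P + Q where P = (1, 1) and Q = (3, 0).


P != Q, so use the chord formula.
s = (y2 - y1) / (x2 - x1) = (6) / (2) mod 7 = 3
x3 = s^2 - x1 - x2 mod 7 = 3^2 - 1 - 3 = 5
y3 = s (x1 - x3) - y1 mod 7 = 3 * (1 - 5) - 1 = 1

P + Q = (5, 1)


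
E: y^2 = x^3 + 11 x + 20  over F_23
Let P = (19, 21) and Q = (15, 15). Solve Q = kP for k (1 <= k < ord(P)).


Enumerate multiples of P until we hit Q = (15, 15):
  1P = (19, 21)
  2P = (20, 11)
  3P = (15, 8)
  4P = (1, 3)
  5P = (4, 17)
  6P = (6, 7)
  7P = (11, 0)
  8P = (6, 16)
  9P = (4, 6)
  10P = (1, 20)
  11P = (15, 15)
Match found at i = 11.

k = 11


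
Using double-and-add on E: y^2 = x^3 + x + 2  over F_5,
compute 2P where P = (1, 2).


k = 2 = 10_2 (binary, LSB first: 01)
Double-and-add from P = (1, 2):
  bit 0 = 0: acc unchanged = O
  bit 1 = 1: acc = O + (4, 0) = (4, 0)

2P = (4, 0)


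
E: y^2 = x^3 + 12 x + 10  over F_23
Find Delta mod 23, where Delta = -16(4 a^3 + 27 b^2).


4 a^3 + 27 b^2 = 4*12^3 + 27*10^2 = 6912 + 2700 = 9612
Delta = -16 * (9612) = -153792
Delta mod 23 = 9

Delta = 9 (mod 23)


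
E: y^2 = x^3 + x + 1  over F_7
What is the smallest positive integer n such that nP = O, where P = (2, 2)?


Compute successive multiples of P until we hit O:
  1P = (2, 2)
  2P = (0, 1)
  3P = (0, 6)
  4P = (2, 5)
  5P = O

ord(P) = 5


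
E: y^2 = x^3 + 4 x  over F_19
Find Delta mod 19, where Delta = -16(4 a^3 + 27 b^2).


4 a^3 + 27 b^2 = 4*4^3 + 27*0^2 = 256 + 0 = 256
Delta = -16 * (256) = -4096
Delta mod 19 = 8

Delta = 8 (mod 19)


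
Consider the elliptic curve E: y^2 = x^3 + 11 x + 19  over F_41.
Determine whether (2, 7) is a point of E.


Check whether y^2 = x^3 + 11 x + 19 (mod 41) for (x, y) = (2, 7).
LHS: y^2 = 7^2 mod 41 = 8
RHS: x^3 + 11 x + 19 = 2^3 + 11*2 + 19 mod 41 = 8
LHS = RHS

Yes, on the curve


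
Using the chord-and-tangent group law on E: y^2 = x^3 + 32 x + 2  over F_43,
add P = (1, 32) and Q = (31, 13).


P != Q, so use the chord formula.
s = (y2 - y1) / (x2 - x1) = (24) / (30) mod 43 = 18
x3 = s^2 - x1 - x2 mod 43 = 18^2 - 1 - 31 = 34
y3 = s (x1 - x3) - y1 mod 43 = 18 * (1 - 34) - 32 = 19

P + Q = (34, 19)


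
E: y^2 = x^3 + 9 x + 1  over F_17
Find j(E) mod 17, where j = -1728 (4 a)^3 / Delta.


Delta = -16(4 a^3 + 27 b^2) mod 17 = 2
-1728 * (4 a)^3 = -1728 * (4*9)^3 mod 17 = 14
j = 14 * 2^(-1) mod 17 = 7

j = 7 (mod 17)


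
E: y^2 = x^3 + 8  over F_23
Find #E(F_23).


For each x in F_23, count y with y^2 = x^3 + 0 x + 8 mod 23:
  x = 0: RHS = 8, y in [10, 13]  -> 2 point(s)
  x = 1: RHS = 9, y in [3, 20]  -> 2 point(s)
  x = 2: RHS = 16, y in [4, 19]  -> 2 point(s)
  x = 3: RHS = 12, y in [9, 14]  -> 2 point(s)
  x = 4: RHS = 3, y in [7, 16]  -> 2 point(s)
  x = 5: RHS = 18, y in [8, 15]  -> 2 point(s)
  x = 7: RHS = 6, y in [11, 12]  -> 2 point(s)
  x = 9: RHS = 1, y in [1, 22]  -> 2 point(s)
  x = 15: RHS = 2, y in [5, 18]  -> 2 point(s)
  x = 19: RHS = 13, y in [6, 17]  -> 2 point(s)
  x = 20: RHS = 4, y in [2, 21]  -> 2 point(s)
  x = 21: RHS = 0, y in [0]  -> 1 point(s)
Affine points: 23. Add the point at infinity: total = 24.

#E(F_23) = 24


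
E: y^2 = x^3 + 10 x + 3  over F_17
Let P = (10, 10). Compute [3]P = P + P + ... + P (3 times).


k = 3 = 11_2 (binary, LSB first: 11)
Double-and-add from P = (10, 10):
  bit 0 = 1: acc = O + (10, 10) = (10, 10)
  bit 1 = 1: acc = (10, 10) + (12, 10) = (12, 7)

3P = (12, 7)


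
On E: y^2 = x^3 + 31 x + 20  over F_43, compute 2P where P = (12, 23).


Doubling: s = (3 x1^2 + a) / (2 y1)
s = (3*12^2 + 31) / (2*23) mod 43 = 11
x3 = s^2 - 2 x1 mod 43 = 11^2 - 2*12 = 11
y3 = s (x1 - x3) - y1 mod 43 = 11 * (12 - 11) - 23 = 31

2P = (11, 31)


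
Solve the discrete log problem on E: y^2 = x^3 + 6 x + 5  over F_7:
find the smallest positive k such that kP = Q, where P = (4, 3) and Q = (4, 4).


Enumerate multiples of P until we hit Q = (4, 4):
  1P = (4, 3)
  2P = (3, 6)
  3P = (2, 5)
  4P = (2, 2)
  5P = (3, 1)
  6P = (4, 4)
Match found at i = 6.

k = 6


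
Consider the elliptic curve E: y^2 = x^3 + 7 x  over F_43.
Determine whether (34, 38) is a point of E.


Check whether y^2 = x^3 + 7 x + 0 (mod 43) for (x, y) = (34, 38).
LHS: y^2 = 38^2 mod 43 = 25
RHS: x^3 + 7 x + 0 = 34^3 + 7*34 + 0 mod 43 = 25
LHS = RHS

Yes, on the curve


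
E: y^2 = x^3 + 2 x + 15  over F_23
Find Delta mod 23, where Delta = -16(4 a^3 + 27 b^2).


4 a^3 + 27 b^2 = 4*2^3 + 27*15^2 = 32 + 6075 = 6107
Delta = -16 * (6107) = -97712
Delta mod 23 = 15

Delta = 15 (mod 23)


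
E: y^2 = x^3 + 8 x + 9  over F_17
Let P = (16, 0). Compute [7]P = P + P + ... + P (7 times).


k = 7 = 111_2 (binary, LSB first: 111)
Double-and-add from P = (16, 0):
  bit 0 = 1: acc = O + (16, 0) = (16, 0)
  bit 1 = 1: acc = (16, 0) + O = (16, 0)
  bit 2 = 1: acc = (16, 0) + O = (16, 0)

7P = (16, 0)


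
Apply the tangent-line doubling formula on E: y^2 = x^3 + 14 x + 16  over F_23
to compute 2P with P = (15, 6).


Doubling: s = (3 x1^2 + a) / (2 y1)
s = (3*15^2 + 14) / (2*6) mod 23 = 21
x3 = s^2 - 2 x1 mod 23 = 21^2 - 2*15 = 20
y3 = s (x1 - x3) - y1 mod 23 = 21 * (15 - 20) - 6 = 4

2P = (20, 4)


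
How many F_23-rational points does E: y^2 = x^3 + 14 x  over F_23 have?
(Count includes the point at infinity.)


For each x in F_23, count y with y^2 = x^3 + 14 x + 0 mod 23:
  x = 0: RHS = 0, y in [0]  -> 1 point(s)
  x = 2: RHS = 13, y in [6, 17]  -> 2 point(s)
  x = 3: RHS = 0, y in [0]  -> 1 point(s)
  x = 6: RHS = 1, y in [1, 22]  -> 2 point(s)
  x = 7: RHS = 4, y in [2, 21]  -> 2 point(s)
  x = 8: RHS = 3, y in [7, 16]  -> 2 point(s)
  x = 9: RHS = 4, y in [2, 21]  -> 2 point(s)
  x = 10: RHS = 13, y in [6, 17]  -> 2 point(s)
  x = 11: RHS = 13, y in [6, 17]  -> 2 point(s)
  x = 18: RHS = 12, y in [9, 14]  -> 2 point(s)
  x = 19: RHS = 18, y in [8, 15]  -> 2 point(s)
  x = 20: RHS = 0, y in [0]  -> 1 point(s)
  x = 22: RHS = 8, y in [10, 13]  -> 2 point(s)
Affine points: 23. Add the point at infinity: total = 24.

#E(F_23) = 24


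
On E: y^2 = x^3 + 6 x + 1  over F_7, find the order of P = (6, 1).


Compute successive multiples of P until we hit O:
  1P = (6, 1)
  2P = (3, 2)
  3P = (2, 0)
  4P = (3, 5)
  5P = (6, 6)
  6P = O

ord(P) = 6


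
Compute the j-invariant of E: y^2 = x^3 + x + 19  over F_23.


Delta = -16(4 a^3 + 27 b^2) mod 23 = 16
-1728 * (4 a)^3 = -1728 * (4*1)^3 mod 23 = 15
j = 15 * 16^(-1) mod 23 = 11

j = 11 (mod 23)


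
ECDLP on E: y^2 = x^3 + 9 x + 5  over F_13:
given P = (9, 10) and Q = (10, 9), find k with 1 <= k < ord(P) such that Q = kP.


Enumerate multiples of P until we hit Q = (10, 9):
  1P = (9, 10)
  2P = (4, 1)
  3P = (10, 9)
Match found at i = 3.

k = 3


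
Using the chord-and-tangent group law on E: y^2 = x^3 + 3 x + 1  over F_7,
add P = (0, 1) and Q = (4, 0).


P != Q, so use the chord formula.
s = (y2 - y1) / (x2 - x1) = (6) / (4) mod 7 = 5
x3 = s^2 - x1 - x2 mod 7 = 5^2 - 0 - 4 = 0
y3 = s (x1 - x3) - y1 mod 7 = 5 * (0 - 0) - 1 = 6

P + Q = (0, 6)


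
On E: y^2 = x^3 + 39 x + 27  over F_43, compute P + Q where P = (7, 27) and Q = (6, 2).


P != Q, so use the chord formula.
s = (y2 - y1) / (x2 - x1) = (18) / (42) mod 43 = 25
x3 = s^2 - x1 - x2 mod 43 = 25^2 - 7 - 6 = 10
y3 = s (x1 - x3) - y1 mod 43 = 25 * (7 - 10) - 27 = 27

P + Q = (10, 27)


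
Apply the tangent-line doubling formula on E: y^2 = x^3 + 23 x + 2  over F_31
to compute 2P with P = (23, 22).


Doubling: s = (3 x1^2 + a) / (2 y1)
s = (3*23^2 + 23) / (2*22) mod 31 = 7
x3 = s^2 - 2 x1 mod 31 = 7^2 - 2*23 = 3
y3 = s (x1 - x3) - y1 mod 31 = 7 * (23 - 3) - 22 = 25

2P = (3, 25)


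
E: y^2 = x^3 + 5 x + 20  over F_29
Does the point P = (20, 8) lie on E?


Check whether y^2 = x^3 + 5 x + 20 (mod 29) for (x, y) = (20, 8).
LHS: y^2 = 8^2 mod 29 = 6
RHS: x^3 + 5 x + 20 = 20^3 + 5*20 + 20 mod 29 = 0
LHS != RHS

No, not on the curve


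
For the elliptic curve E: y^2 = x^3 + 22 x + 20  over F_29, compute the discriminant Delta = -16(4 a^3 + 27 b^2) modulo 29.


4 a^3 + 27 b^2 = 4*22^3 + 27*20^2 = 42592 + 10800 = 53392
Delta = -16 * (53392) = -854272
Delta mod 29 = 10

Delta = 10 (mod 29)


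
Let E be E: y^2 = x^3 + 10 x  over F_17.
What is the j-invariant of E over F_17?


Delta = -16(4 a^3 + 27 b^2) mod 17 = 5
-1728 * (4 a)^3 = -1728 * (4*10)^3 mod 17 = 4
j = 4 * 5^(-1) mod 17 = 11

j = 11 (mod 17)


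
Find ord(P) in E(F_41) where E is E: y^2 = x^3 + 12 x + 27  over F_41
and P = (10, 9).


Compute successive multiples of P until we hit O:
  1P = (10, 9)
  2P = (39, 35)
  3P = (32, 25)
  4P = (8, 26)
  5P = (3, 34)
  6P = (19, 29)
  7P = (22, 19)
  8P = (4, 37)
  ... (continuing to 34P)
  34P = O

ord(P) = 34


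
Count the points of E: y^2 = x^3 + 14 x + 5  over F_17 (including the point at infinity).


For each x in F_17, count y with y^2 = x^3 + 14 x + 5 mod 17:
  x = 5: RHS = 13, y in [8, 9]  -> 2 point(s)
  x = 6: RHS = 16, y in [4, 13]  -> 2 point(s)
  x = 7: RHS = 4, y in [2, 15]  -> 2 point(s)
  x = 8: RHS = 0, y in [0]  -> 1 point(s)
  x = 13: RHS = 4, y in [2, 15]  -> 2 point(s)
  x = 14: RHS = 4, y in [2, 15]  -> 2 point(s)
Affine points: 11. Add the point at infinity: total = 12.

#E(F_17) = 12


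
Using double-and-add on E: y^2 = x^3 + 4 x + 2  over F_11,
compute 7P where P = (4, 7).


k = 7 = 111_2 (binary, LSB first: 111)
Double-and-add from P = (4, 7):
  bit 0 = 1: acc = O + (4, 7) = (4, 7)
  bit 1 = 1: acc = (4, 7) + (4, 4) = O
  bit 2 = 1: acc = O + (4, 7) = (4, 7)

7P = (4, 7)


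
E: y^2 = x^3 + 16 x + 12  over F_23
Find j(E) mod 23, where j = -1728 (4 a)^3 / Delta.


Delta = -16(4 a^3 + 27 b^2) mod 23 = 17
-1728 * (4 a)^3 = -1728 * (4*16)^3 mod 23 = 7
j = 7 * 17^(-1) mod 23 = 18

j = 18 (mod 23)


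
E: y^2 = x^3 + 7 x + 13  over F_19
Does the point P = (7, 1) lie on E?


Check whether y^2 = x^3 + 7 x + 13 (mod 19) for (x, y) = (7, 1).
LHS: y^2 = 1^2 mod 19 = 1
RHS: x^3 + 7 x + 13 = 7^3 + 7*7 + 13 mod 19 = 6
LHS != RHS

No, not on the curve


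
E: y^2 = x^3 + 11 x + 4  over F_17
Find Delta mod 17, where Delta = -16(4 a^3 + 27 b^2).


4 a^3 + 27 b^2 = 4*11^3 + 27*4^2 = 5324 + 432 = 5756
Delta = -16 * (5756) = -92096
Delta mod 17 = 10

Delta = 10 (mod 17)


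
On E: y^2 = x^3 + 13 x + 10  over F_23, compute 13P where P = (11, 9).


k = 13 = 1101_2 (binary, LSB first: 1011)
Double-and-add from P = (11, 9):
  bit 0 = 1: acc = O + (11, 9) = (11, 9)
  bit 1 = 0: acc unchanged = (11, 9)
  bit 2 = 1: acc = (11, 9) + (5, 4) = (16, 6)
  bit 3 = 1: acc = (16, 6) + (19, 3) = (12, 13)

13P = (12, 13)


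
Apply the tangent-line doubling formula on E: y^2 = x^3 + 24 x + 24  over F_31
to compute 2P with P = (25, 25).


Doubling: s = (3 x1^2 + a) / (2 y1)
s = (3*25^2 + 24) / (2*25) mod 31 = 20
x3 = s^2 - 2 x1 mod 31 = 20^2 - 2*25 = 9
y3 = s (x1 - x3) - y1 mod 31 = 20 * (25 - 9) - 25 = 16

2P = (9, 16)


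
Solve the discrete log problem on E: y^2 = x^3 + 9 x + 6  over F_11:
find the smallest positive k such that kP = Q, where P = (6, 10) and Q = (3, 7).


Enumerate multiples of P until we hit Q = (3, 7):
  1P = (6, 10)
  2P = (3, 7)
Match found at i = 2.

k = 2


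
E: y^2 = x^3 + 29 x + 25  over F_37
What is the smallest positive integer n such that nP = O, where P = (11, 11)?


Compute successive multiples of P until we hit O:
  1P = (11, 11)
  2P = (16, 21)
  3P = (14, 20)
  4P = (21, 33)
  5P = (35, 25)
  6P = (25, 24)
  7P = (13, 3)
  8P = (29, 24)
  ... (continuing to 43P)
  43P = O

ord(P) = 43


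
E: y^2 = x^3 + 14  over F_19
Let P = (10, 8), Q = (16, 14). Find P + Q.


P != Q, so use the chord formula.
s = (y2 - y1) / (x2 - x1) = (6) / (6) mod 19 = 1
x3 = s^2 - x1 - x2 mod 19 = 1^2 - 10 - 16 = 13
y3 = s (x1 - x3) - y1 mod 19 = 1 * (10 - 13) - 8 = 8

P + Q = (13, 8)


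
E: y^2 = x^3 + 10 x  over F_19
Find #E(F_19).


For each x in F_19, count y with y^2 = x^3 + 10 x + 0 mod 19:
  x = 0: RHS = 0, y in [0]  -> 1 point(s)
  x = 1: RHS = 11, y in [7, 12]  -> 2 point(s)
  x = 2: RHS = 9, y in [3, 16]  -> 2 point(s)
  x = 3: RHS = 0, y in [0]  -> 1 point(s)
  x = 4: RHS = 9, y in [3, 16]  -> 2 point(s)
  x = 5: RHS = 4, y in [2, 17]  -> 2 point(s)
  x = 10: RHS = 17, y in [6, 13]  -> 2 point(s)
  x = 11: RHS = 16, y in [4, 15]  -> 2 point(s)
  x = 12: RHS = 5, y in [9, 10]  -> 2 point(s)
  x = 13: RHS = 9, y in [3, 16]  -> 2 point(s)
  x = 16: RHS = 0, y in [0]  -> 1 point(s)
Affine points: 19. Add the point at infinity: total = 20.

#E(F_19) = 20


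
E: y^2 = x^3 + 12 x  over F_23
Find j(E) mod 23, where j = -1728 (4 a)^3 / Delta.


Delta = -16(4 a^3 + 27 b^2) mod 23 = 15
-1728 * (4 a)^3 = -1728 * (4*12)^3 mod 23 = 22
j = 22 * 15^(-1) mod 23 = 3

j = 3 (mod 23)


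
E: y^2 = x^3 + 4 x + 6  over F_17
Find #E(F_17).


For each x in F_17, count y with y^2 = x^3 + 4 x + 6 mod 17:
  x = 4: RHS = 1, y in [1, 16]  -> 2 point(s)
  x = 5: RHS = 15, y in [7, 10]  -> 2 point(s)
  x = 6: RHS = 8, y in [5, 12]  -> 2 point(s)
  x = 10: RHS = 9, y in [3, 14]  -> 2 point(s)
  x = 11: RHS = 4, y in [2, 15]  -> 2 point(s)
  x = 14: RHS = 1, y in [1, 16]  -> 2 point(s)
  x = 16: RHS = 1, y in [1, 16]  -> 2 point(s)
Affine points: 14. Add the point at infinity: total = 15.

#E(F_17) = 15
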